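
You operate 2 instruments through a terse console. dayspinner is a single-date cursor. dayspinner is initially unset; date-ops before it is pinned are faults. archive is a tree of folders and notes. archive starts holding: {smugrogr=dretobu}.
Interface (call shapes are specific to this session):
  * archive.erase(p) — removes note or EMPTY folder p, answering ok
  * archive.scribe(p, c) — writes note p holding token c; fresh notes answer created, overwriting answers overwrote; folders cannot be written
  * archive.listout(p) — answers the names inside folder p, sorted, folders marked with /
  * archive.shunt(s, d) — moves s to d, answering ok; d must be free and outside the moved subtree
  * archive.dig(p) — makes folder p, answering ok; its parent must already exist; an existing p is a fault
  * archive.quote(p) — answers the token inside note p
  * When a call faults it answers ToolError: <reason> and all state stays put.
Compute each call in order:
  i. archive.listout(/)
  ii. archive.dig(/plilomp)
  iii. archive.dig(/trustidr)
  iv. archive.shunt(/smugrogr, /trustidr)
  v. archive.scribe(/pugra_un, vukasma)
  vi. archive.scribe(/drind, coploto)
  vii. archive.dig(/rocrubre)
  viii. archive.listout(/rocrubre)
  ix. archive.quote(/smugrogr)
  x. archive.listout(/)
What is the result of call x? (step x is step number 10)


Answer: [drind, plilomp/, pugra_un, rocrubre/, smugrogr, trustidr/]

Derivation:
I run listout passing p=/, giving [smugrogr].
I invoke dig passing p=/plilomp, and get ok.
I try dig passing p=/trustidr, yielding ok.
Calling shunt passing s=/smugrogr, d=/trustidr, giving ToolError: exists.
Calling scribe passing p=/pugra_un, c=vukasma, yielding created.
Calling scribe passing p=/drind, c=coploto, and see created.
Calling dig passing p=/rocrubre, giving ok.
I run listout passing p=/rocrubre, giving [].
Invoking quote passing p=/smugrogr: dretobu.
I call listout passing p=/, giving [drind, plilomp/, pugra_un, rocrubre/, smugrogr, trustidr/].


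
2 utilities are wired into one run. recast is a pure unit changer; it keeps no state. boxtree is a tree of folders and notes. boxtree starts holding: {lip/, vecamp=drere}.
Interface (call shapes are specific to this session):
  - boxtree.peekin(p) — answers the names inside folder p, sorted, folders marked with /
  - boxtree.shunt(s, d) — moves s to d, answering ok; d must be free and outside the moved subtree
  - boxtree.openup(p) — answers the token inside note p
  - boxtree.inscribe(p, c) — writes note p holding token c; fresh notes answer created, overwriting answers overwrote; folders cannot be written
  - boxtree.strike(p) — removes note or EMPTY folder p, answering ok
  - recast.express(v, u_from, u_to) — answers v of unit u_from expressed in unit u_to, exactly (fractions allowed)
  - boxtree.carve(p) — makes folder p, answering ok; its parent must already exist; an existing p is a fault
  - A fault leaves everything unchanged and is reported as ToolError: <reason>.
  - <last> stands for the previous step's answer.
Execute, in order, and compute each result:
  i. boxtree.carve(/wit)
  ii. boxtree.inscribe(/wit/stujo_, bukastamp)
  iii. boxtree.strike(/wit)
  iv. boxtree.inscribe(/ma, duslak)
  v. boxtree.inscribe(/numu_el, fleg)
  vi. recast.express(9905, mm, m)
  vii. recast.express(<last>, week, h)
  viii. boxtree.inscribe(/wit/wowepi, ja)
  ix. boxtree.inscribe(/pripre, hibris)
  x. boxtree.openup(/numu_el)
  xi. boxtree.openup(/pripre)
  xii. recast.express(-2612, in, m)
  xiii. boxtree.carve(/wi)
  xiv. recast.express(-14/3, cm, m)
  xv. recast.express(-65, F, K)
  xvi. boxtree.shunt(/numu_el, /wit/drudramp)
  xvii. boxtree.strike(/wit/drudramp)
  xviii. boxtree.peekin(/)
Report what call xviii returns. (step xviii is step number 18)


Answer: [lip/, ma, pripre, vecamp, wi/, wit/]

Derivation:
> boxtree.carve p=/wit
[out] ok
> boxtree.inscribe p=/wit/stujo_ c=bukastamp
[out] created
> boxtree.strike p=/wit
[out] ToolError: not empty
> boxtree.inscribe p=/ma c=duslak
[out] created
> boxtree.inscribe p=/numu_el c=fleg
[out] created
> recast.express v=9905 u_from=mm u_to=m
[out] 1981/200
> recast.express v=<last> u_from=week u_to=h
[out] 41601/25
> boxtree.inscribe p=/wit/wowepi c=ja
[out] created
> boxtree.inscribe p=/pripre c=hibris
[out] created
> boxtree.openup p=/numu_el
[out] fleg
> boxtree.openup p=/pripre
[out] hibris
> recast.express v=-2612 u_from=in u_to=m
[out] -82931/1250
> boxtree.carve p=/wi
[out] ok
> recast.express v=-14/3 u_from=cm u_to=m
[out] -7/150
> recast.express v=-65 u_from=F u_to=K
[out] 39467/180
> boxtree.shunt s=/numu_el d=/wit/drudramp
[out] ok
> boxtree.strike p=/wit/drudramp
[out] ok
> boxtree.peekin p=/
[out] [lip/, ma, pripre, vecamp, wi/, wit/]


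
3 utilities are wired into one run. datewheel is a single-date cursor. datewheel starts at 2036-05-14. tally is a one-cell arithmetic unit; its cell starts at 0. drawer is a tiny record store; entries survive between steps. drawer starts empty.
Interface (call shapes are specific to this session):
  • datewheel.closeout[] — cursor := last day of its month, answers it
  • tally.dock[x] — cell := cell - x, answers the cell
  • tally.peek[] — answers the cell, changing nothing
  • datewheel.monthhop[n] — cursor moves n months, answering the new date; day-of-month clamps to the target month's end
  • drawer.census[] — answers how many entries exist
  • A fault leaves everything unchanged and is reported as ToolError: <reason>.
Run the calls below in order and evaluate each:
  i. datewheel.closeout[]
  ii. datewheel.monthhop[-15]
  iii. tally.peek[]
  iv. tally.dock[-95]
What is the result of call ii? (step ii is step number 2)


;; datewheel.closeout() ~> 2036-05-31
;; datewheel.monthhop(n='-15') ~> 2035-02-28
;; tally.peek() ~> 0
;; tally.dock(x='-95') ~> 95

Answer: 2035-02-28


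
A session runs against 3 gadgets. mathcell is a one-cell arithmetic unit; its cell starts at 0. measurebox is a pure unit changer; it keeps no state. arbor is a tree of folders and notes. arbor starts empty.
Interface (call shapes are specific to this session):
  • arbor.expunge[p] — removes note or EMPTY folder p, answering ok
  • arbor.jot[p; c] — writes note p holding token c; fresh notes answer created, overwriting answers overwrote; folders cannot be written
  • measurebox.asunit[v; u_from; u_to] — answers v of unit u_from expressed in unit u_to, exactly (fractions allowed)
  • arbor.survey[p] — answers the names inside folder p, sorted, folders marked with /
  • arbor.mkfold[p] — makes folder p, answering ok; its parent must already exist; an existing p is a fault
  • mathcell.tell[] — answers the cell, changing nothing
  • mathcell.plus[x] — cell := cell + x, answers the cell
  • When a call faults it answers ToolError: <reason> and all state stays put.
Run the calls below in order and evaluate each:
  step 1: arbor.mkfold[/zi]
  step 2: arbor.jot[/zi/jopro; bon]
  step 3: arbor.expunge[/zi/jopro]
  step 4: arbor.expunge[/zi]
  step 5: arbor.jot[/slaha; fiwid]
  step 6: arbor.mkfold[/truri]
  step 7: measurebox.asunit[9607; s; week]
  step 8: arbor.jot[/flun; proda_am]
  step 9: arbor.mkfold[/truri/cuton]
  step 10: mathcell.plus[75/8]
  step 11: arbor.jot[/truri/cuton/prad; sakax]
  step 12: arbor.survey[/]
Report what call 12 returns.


Answer: [flun, slaha, truri/]

Derivation:
> arbor.mkfold /zi
= ok
> arbor.jot /zi/jopro bon
= created
> arbor.expunge /zi/jopro
= ok
> arbor.expunge /zi
= ok
> arbor.jot /slaha fiwid
= created
> arbor.mkfold /truri
= ok
> measurebox.asunit 9607 s week
= 9607/604800
> arbor.jot /flun proda_am
= created
> arbor.mkfold /truri/cuton
= ok
> mathcell.plus 75/8
= 75/8
> arbor.jot /truri/cuton/prad sakax
= created
> arbor.survey /
= [flun, slaha, truri/]


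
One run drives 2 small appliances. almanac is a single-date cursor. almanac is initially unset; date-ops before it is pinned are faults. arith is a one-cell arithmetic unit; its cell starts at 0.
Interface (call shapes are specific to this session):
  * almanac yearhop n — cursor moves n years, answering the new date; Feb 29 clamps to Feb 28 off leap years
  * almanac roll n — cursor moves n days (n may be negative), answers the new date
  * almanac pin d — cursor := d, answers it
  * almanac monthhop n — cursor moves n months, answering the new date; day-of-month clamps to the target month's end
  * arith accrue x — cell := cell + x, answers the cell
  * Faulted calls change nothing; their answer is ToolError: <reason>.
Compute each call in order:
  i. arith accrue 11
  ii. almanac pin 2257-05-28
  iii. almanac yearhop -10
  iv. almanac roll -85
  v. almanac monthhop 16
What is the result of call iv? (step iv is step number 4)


Answer: 2247-03-04

Derivation:
Step: arith accrue[x→11]
Result: 11
Step: almanac pin[d→2257-05-28]
Result: 2257-05-28
Step: almanac yearhop[n→-10]
Result: 2247-05-28
Step: almanac roll[n→-85]
Result: 2247-03-04
Step: almanac monthhop[n→16]
Result: 2248-07-04


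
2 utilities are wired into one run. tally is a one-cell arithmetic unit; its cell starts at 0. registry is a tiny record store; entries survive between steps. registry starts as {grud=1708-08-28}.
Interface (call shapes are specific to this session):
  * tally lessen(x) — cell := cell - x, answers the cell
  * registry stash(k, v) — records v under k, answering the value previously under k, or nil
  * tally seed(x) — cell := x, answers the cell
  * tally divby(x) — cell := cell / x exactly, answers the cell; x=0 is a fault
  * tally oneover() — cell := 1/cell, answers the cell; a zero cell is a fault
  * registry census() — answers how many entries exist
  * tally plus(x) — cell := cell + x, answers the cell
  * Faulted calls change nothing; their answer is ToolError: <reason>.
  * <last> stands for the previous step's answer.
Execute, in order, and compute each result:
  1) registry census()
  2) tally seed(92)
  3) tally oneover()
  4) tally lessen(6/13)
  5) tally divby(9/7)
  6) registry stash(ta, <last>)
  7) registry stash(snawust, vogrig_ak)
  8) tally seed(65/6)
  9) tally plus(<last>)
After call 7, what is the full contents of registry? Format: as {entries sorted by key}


Answer: {grud=1708-08-28, snawust=vogrig_ak, ta=-3773/10764}

Derivation:
>> registry census()
<< 1
>> tally seed(92)
<< 92
>> tally oneover()
<< 1/92
>> tally lessen(6/13)
<< -539/1196
>> tally divby(9/7)
<< -3773/10764
>> registry stash(ta, <last>)
<< nil
>> registry stash(snawust, vogrig_ak)
<< nil
>> tally seed(65/6)
<< 65/6
>> tally plus(<last>)
<< 65/3


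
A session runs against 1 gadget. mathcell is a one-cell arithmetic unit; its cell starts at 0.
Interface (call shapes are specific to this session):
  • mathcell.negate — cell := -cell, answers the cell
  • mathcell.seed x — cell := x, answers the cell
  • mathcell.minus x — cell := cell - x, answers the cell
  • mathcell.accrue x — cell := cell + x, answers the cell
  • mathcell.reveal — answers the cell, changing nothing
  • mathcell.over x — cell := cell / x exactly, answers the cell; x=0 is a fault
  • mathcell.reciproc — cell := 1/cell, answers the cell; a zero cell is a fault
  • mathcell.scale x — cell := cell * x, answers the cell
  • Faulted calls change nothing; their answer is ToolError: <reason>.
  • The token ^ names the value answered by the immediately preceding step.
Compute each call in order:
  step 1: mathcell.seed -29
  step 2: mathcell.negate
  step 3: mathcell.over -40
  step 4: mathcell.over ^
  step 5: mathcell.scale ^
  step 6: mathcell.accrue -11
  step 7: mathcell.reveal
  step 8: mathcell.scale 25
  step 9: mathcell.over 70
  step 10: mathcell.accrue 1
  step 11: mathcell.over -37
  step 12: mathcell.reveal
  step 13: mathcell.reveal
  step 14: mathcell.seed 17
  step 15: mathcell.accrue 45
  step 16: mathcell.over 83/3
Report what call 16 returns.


# 1. seed(x='-29') : -29
# 2. negate() : 29
# 3. over(x='-40') : -29/40
# 4. over(x='^') : 1
# 5. scale(x='^') : 1
# 6. accrue(x='-11') : -10
# 7. reveal() : -10
# 8. scale(x='25') : -250
# 9. over(x='70') : -25/7
# 10. accrue(x='1') : -18/7
# 11. over(x='-37') : 18/259
# 12. reveal() : 18/259
# 13. reveal() : 18/259
# 14. seed(x='17') : 17
# 15. accrue(x='45') : 62
# 16. over(x='83/3') : 186/83

Answer: 186/83


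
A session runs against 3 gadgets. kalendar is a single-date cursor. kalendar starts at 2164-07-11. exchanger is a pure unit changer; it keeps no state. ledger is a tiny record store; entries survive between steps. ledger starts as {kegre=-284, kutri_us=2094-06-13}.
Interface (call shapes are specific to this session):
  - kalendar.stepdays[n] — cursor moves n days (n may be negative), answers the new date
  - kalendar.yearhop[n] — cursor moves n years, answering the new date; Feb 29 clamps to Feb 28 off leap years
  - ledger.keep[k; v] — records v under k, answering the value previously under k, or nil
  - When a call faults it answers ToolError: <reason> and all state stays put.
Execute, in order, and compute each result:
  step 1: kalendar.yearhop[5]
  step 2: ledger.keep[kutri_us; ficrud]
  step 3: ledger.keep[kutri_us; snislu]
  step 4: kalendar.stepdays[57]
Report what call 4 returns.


% kalendar.yearhop(n=5) ~> 2169-07-11
% ledger.keep(k=kutri_us, v=ficrud) ~> 2094-06-13
% ledger.keep(k=kutri_us, v=snislu) ~> ficrud
% kalendar.stepdays(n=57) ~> 2169-09-06

Answer: 2169-09-06


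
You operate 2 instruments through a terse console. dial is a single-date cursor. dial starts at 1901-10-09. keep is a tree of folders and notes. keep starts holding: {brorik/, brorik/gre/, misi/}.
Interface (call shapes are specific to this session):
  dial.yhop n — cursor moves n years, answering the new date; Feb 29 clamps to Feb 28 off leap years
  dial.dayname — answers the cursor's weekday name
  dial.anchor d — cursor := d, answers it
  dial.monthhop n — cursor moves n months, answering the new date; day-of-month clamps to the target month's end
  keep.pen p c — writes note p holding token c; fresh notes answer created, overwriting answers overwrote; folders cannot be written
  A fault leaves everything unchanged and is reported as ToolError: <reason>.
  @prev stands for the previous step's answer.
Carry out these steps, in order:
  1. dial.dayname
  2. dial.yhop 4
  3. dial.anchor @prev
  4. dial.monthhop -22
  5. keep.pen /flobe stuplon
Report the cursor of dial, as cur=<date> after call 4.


Answer: cur=1903-12-09

Derivation:
Invoking dial.dayname(), giving Wednesday.
Calling dial.yhop(4), and observe 1905-10-09.
Calling dial.anchor(@prev), and see 1905-10-09.
I invoke dial.monthhop(-22), yielding 1903-12-09.
Invoking keep.pen(/flobe, stuplon), and get created.


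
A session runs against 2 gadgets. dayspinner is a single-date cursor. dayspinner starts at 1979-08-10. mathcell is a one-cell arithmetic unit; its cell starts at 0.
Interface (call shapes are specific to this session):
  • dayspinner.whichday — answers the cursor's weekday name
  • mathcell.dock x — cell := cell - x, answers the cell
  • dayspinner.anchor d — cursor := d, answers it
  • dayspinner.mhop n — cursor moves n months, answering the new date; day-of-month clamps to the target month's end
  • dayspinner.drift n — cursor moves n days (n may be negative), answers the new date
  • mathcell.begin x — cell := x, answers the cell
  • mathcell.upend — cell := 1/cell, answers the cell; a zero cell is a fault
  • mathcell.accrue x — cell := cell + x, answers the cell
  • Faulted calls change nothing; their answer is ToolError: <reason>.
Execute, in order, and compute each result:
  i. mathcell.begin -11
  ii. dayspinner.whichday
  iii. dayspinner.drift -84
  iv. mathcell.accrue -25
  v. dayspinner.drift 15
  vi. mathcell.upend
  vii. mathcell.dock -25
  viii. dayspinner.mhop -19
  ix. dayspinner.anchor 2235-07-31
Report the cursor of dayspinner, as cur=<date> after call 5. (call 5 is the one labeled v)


Answer: cur=1979-06-02

Derivation:
-- mathcell.begin(x: -11) : -11
-- dayspinner.whichday() : Friday
-- dayspinner.drift(n: -84) : 1979-05-18
-- mathcell.accrue(x: -25) : -36
-- dayspinner.drift(n: 15) : 1979-06-02
-- mathcell.upend() : -1/36
-- mathcell.dock(x: -25) : 899/36
-- dayspinner.mhop(n: -19) : 1977-11-02
-- dayspinner.anchor(d: 2235-07-31) : 2235-07-31


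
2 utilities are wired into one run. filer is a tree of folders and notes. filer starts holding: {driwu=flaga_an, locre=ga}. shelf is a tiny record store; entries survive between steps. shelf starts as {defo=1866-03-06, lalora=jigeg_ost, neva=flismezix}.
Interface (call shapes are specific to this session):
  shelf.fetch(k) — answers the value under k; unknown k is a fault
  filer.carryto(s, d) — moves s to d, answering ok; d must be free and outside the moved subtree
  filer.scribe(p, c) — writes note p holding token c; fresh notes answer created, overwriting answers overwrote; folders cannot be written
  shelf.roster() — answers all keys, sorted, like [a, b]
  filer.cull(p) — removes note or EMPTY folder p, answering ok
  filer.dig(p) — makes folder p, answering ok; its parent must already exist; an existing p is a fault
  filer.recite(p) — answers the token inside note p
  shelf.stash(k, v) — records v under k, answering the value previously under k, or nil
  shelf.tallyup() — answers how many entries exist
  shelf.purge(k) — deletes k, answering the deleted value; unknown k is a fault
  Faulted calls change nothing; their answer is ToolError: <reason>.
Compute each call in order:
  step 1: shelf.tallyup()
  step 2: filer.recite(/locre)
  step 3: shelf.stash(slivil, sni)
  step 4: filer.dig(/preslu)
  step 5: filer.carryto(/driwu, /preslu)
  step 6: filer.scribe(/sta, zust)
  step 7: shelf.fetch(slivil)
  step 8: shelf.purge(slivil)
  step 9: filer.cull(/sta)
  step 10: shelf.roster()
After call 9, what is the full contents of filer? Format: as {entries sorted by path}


Answer: {driwu=flaga_an, locre=ga, preslu/}

Derivation:
==> tallyup()
<== 3
==> recite(p: /locre)
<== ga
==> stash(k: slivil, v: sni)
<== nil
==> dig(p: /preslu)
<== ok
==> carryto(s: /driwu, d: /preslu)
<== ToolError: exists
==> scribe(p: /sta, c: zust)
<== created
==> fetch(k: slivil)
<== sni
==> purge(k: slivil)
<== sni
==> cull(p: /sta)
<== ok
==> roster()
<== [defo, lalora, neva]


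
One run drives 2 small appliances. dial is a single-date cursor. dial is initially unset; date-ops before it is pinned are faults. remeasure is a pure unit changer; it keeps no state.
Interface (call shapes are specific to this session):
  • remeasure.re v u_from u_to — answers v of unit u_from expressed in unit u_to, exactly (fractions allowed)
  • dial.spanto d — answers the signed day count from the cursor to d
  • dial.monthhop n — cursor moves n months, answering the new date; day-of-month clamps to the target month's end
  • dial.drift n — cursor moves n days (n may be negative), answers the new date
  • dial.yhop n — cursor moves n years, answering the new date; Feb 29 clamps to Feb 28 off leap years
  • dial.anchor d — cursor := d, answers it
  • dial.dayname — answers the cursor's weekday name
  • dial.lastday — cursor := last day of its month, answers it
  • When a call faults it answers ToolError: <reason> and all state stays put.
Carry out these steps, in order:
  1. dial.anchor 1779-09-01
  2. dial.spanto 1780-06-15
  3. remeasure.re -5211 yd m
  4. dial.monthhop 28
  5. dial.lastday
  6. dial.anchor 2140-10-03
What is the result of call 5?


# dial.anchor(d→1779-09-01) ~> 1779-09-01
# dial.spanto(d→1780-06-15) ~> 288
# remeasure.re(v→-5211, u_from→yd, u_to→m) ~> -5956173/1250
# dial.monthhop(n→28) ~> 1782-01-01
# dial.lastday() ~> 1782-01-31
# dial.anchor(d→2140-10-03) ~> 2140-10-03

Answer: 1782-01-31


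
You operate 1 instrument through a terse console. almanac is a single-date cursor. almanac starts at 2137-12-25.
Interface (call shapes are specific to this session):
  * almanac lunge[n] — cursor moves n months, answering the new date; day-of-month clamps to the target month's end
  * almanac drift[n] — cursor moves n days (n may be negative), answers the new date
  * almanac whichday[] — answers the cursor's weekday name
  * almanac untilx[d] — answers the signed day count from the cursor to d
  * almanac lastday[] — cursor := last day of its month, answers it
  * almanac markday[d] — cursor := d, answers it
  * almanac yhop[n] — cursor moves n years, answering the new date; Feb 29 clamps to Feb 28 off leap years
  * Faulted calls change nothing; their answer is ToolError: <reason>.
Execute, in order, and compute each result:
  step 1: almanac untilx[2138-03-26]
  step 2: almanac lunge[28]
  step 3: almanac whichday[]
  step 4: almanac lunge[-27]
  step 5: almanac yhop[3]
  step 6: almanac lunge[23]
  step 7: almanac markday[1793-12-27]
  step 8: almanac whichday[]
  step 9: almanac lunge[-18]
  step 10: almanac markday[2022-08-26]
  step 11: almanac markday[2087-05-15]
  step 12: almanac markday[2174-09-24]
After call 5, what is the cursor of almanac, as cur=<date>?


% 1. almanac untilx(d=2138-03-26) ~> 91
% 2. almanac lunge(n=28) ~> 2140-04-25
% 3. almanac whichday() ~> Monday
% 4. almanac lunge(n=-27) ~> 2138-01-25
% 5. almanac yhop(n=3) ~> 2141-01-25
% 6. almanac lunge(n=23) ~> 2142-12-25
% 7. almanac markday(d=1793-12-27) ~> 1793-12-27
% 8. almanac whichday() ~> Friday
% 9. almanac lunge(n=-18) ~> 1792-06-27
% 10. almanac markday(d=2022-08-26) ~> 2022-08-26
% 11. almanac markday(d=2087-05-15) ~> 2087-05-15
% 12. almanac markday(d=2174-09-24) ~> 2174-09-24

Answer: cur=2141-01-25


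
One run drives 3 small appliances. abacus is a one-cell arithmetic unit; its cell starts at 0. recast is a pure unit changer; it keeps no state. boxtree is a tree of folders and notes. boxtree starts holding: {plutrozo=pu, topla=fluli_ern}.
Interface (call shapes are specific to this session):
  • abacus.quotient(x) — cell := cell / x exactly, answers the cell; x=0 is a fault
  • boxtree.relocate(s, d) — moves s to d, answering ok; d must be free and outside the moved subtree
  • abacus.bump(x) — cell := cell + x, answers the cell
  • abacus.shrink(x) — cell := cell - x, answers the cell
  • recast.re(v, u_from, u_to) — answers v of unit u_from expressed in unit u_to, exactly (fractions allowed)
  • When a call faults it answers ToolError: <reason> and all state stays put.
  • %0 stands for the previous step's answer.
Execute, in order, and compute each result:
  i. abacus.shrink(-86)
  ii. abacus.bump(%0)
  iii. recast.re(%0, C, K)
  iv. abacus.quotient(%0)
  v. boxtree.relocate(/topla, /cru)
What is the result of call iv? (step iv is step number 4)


Answer: 3440/8903

Derivation:
% abacus.shrink x→-86
= 86
% abacus.bump x→%0
= 172
% recast.re v→%0 u_from→C u_to→K
= 8903/20
% abacus.quotient x→%0
= 3440/8903
% boxtree.relocate s→/topla d→/cru
= ok


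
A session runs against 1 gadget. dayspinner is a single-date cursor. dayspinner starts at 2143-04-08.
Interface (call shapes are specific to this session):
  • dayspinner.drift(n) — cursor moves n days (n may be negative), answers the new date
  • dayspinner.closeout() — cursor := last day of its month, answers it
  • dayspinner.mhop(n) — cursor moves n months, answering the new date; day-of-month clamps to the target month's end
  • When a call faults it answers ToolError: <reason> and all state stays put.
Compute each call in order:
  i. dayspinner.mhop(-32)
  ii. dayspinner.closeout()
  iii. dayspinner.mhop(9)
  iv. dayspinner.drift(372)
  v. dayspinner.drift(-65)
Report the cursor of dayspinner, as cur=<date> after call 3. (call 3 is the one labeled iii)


Answer: cur=2141-05-31

Derivation:
Act: mhop[n: -32]
Obs: 2140-08-08
Act: closeout[]
Obs: 2140-08-31
Act: mhop[n: 9]
Obs: 2141-05-31
Act: drift[n: 372]
Obs: 2142-06-07
Act: drift[n: -65]
Obs: 2142-04-03


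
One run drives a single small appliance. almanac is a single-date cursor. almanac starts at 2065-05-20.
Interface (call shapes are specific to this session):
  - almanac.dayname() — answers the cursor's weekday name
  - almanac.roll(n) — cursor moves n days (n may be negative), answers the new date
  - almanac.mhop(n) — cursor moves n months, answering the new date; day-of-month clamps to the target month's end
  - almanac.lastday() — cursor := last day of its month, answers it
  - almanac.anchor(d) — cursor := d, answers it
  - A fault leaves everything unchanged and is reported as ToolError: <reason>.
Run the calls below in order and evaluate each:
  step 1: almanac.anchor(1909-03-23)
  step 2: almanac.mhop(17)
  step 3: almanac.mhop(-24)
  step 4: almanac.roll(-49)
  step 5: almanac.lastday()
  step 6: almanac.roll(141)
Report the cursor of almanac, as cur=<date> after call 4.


Answer: cur=1908-07-05

Derivation:
Do: almanac.anchor[d='1909-03-23']
See: 1909-03-23
Do: almanac.mhop[n='17']
See: 1910-08-23
Do: almanac.mhop[n='-24']
See: 1908-08-23
Do: almanac.roll[n='-49']
See: 1908-07-05
Do: almanac.lastday[]
See: 1908-07-31
Do: almanac.roll[n='141']
See: 1908-12-19


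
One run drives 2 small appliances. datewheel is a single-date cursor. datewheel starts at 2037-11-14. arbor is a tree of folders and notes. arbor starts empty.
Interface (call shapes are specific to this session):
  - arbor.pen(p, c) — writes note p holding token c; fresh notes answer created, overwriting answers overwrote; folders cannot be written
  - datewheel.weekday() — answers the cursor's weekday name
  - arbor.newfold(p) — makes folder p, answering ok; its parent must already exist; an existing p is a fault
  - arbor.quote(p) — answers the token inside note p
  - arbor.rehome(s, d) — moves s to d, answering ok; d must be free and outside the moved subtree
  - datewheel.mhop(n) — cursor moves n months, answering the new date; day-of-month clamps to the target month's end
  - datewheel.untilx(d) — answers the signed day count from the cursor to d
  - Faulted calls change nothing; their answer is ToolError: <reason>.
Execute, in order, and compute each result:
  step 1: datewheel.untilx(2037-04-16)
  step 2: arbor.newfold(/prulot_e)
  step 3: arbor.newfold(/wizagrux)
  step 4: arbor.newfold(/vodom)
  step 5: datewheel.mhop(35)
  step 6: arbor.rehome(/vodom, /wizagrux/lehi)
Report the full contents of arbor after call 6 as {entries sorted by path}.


Answer: {prulot_e/, wizagrux/, wizagrux/lehi/}

Derivation:
% datewheel.untilx(d: 2037-04-16) -> -212
% arbor.newfold(p: /prulot_e) -> ok
% arbor.newfold(p: /wizagrux) -> ok
% arbor.newfold(p: /vodom) -> ok
% datewheel.mhop(n: 35) -> 2040-10-14
% arbor.rehome(s: /vodom, d: /wizagrux/lehi) -> ok


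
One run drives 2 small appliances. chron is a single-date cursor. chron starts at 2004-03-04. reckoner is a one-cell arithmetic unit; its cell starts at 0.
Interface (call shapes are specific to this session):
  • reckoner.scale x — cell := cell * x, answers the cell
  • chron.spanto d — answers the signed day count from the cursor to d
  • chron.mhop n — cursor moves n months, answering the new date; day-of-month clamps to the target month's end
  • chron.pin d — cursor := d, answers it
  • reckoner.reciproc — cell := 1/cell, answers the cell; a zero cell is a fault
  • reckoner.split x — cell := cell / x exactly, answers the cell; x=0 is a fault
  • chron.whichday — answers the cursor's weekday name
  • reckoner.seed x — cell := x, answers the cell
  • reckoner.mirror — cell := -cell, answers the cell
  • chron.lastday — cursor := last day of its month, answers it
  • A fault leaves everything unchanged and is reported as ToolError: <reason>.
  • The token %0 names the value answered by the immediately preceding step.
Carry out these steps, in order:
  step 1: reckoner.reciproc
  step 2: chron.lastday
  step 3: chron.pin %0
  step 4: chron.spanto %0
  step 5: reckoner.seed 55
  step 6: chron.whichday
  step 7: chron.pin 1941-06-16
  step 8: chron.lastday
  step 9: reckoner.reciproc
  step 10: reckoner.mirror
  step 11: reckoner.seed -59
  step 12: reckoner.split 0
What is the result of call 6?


Answer: Wednesday

Derivation:
% reckoner.reciproc
  ToolError: reciprocal of zero
% chron.lastday
  2004-03-31
% chron.pin d→%0
  2004-03-31
% chron.spanto d→%0
  0
% reckoner.seed x→55
  55
% chron.whichday
  Wednesday
% chron.pin d→1941-06-16
  1941-06-16
% chron.lastday
  1941-06-30
% reckoner.reciproc
  1/55
% reckoner.mirror
  -1/55
% reckoner.seed x→-59
  -59
% reckoner.split x→0
  ToolError: division by zero


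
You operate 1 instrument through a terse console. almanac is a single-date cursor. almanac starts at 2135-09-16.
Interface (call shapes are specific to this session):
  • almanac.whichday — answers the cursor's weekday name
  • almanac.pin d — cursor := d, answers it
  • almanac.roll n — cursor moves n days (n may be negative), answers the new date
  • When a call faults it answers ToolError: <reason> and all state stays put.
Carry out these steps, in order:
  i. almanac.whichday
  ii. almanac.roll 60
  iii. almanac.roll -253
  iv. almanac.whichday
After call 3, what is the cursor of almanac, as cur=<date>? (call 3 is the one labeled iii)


$ whichday
:: Friday
$ roll n→60
:: 2135-11-15
$ roll n→-253
:: 2135-03-07
$ whichday
:: Monday

Answer: cur=2135-03-07


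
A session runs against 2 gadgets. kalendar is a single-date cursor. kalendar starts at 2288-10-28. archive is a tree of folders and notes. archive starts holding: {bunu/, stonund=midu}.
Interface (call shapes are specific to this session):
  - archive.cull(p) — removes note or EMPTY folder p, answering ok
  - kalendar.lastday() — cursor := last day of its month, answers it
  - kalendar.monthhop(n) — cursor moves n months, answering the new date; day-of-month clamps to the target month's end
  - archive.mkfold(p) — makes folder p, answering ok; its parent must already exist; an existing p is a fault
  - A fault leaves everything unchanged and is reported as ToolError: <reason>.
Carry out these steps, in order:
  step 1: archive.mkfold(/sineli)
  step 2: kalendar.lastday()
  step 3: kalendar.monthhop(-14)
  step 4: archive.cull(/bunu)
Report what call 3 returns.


% archive.mkfold p=/sineli
[out] ok
% kalendar.lastday
[out] 2288-10-31
% kalendar.monthhop n=-14
[out] 2287-08-31
% archive.cull p=/bunu
[out] ok

Answer: 2287-08-31


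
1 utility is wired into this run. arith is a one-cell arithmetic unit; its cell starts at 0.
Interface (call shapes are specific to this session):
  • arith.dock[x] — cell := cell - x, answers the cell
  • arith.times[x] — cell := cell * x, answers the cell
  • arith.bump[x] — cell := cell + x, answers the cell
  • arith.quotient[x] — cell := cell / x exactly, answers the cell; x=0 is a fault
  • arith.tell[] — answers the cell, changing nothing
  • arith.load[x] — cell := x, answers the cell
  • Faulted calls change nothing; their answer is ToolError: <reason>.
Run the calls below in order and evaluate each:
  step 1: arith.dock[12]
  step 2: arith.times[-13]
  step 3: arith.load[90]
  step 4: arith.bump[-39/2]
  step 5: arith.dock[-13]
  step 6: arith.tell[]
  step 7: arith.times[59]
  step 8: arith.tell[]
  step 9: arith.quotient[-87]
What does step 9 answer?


Answer: -9853/174

Derivation:
→ dock(x='12')
← -12
→ times(x='-13')
← 156
→ load(x='90')
← 90
→ bump(x='-39/2')
← 141/2
→ dock(x='-13')
← 167/2
→ tell()
← 167/2
→ times(x='59')
← 9853/2
→ tell()
← 9853/2
→ quotient(x='-87')
← -9853/174


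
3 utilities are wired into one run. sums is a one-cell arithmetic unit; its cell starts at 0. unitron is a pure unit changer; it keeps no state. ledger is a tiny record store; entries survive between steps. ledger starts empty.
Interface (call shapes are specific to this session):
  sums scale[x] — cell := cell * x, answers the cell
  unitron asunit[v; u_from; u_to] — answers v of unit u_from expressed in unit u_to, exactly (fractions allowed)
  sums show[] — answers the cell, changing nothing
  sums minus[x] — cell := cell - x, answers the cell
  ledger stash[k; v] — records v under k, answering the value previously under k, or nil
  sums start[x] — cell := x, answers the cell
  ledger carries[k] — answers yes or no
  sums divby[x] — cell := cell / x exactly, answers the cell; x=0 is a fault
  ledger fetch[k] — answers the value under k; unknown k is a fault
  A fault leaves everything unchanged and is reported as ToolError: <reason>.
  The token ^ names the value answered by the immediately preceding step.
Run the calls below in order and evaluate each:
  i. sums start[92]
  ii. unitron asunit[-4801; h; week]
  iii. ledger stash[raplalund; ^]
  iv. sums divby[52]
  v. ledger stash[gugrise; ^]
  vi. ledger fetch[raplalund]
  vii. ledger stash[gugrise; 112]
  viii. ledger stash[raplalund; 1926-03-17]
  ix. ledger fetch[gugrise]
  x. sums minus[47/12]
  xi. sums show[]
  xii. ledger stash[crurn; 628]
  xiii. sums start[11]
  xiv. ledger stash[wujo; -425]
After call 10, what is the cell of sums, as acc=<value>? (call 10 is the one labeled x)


Answer: acc=-335/156

Derivation:
>>> sums start x='92'
  92
>>> unitron asunit v='-4801' u_from='h' u_to='week'
  -4801/168
>>> ledger stash k='raplalund' v='^'
  nil
>>> sums divby x='52'
  23/13
>>> ledger stash k='gugrise' v='^'
  nil
>>> ledger fetch k='raplalund'
  -4801/168
>>> ledger stash k='gugrise' v='112'
  23/13
>>> ledger stash k='raplalund' v='1926-03-17'
  -4801/168
>>> ledger fetch k='gugrise'
  112
>>> sums minus x='47/12'
  -335/156
>>> sums show
  -335/156
>>> ledger stash k='crurn' v='628'
  nil
>>> sums start x='11'
  11
>>> ledger stash k='wujo' v='-425'
  nil


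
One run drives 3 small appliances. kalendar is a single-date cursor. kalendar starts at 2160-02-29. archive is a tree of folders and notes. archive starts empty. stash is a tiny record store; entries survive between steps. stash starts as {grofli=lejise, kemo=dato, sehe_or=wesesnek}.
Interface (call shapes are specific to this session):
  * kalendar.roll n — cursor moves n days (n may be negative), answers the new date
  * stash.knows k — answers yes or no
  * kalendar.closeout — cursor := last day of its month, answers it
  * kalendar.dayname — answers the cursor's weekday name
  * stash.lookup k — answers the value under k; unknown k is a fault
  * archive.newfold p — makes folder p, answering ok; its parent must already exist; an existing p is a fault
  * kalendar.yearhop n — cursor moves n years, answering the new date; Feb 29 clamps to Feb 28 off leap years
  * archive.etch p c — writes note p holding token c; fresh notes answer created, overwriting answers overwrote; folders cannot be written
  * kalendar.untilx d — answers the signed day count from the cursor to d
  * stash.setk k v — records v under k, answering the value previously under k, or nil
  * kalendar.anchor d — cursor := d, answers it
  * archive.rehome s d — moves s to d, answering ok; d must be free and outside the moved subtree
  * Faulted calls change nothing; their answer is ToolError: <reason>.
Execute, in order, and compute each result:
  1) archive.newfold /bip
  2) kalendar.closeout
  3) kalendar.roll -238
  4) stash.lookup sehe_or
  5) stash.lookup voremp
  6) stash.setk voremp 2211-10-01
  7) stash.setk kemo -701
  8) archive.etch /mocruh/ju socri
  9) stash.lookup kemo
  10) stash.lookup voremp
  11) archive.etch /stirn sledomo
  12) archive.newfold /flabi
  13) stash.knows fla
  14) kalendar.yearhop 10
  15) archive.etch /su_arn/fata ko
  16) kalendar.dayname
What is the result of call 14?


Act: newfold[p→/bip]
Obs: ok
Act: closeout[]
Obs: 2160-02-29
Act: roll[n→-238]
Obs: 2159-07-06
Act: lookup[k→sehe_or]
Obs: wesesnek
Act: lookup[k→voremp]
Obs: ToolError: no such key voremp
Act: setk[k→voremp; v→2211-10-01]
Obs: nil
Act: setk[k→kemo; v→-701]
Obs: dato
Act: etch[p→/mocruh/ju; c→socri]
Obs: ToolError: no parent
Act: lookup[k→kemo]
Obs: -701
Act: lookup[k→voremp]
Obs: 2211-10-01
Act: etch[p→/stirn; c→sledomo]
Obs: created
Act: newfold[p→/flabi]
Obs: ok
Act: knows[k→fla]
Obs: no
Act: yearhop[n→10]
Obs: 2169-07-06
Act: etch[p→/su_arn/fata; c→ko]
Obs: ToolError: no parent
Act: dayname[]
Obs: Thursday

Answer: 2169-07-06


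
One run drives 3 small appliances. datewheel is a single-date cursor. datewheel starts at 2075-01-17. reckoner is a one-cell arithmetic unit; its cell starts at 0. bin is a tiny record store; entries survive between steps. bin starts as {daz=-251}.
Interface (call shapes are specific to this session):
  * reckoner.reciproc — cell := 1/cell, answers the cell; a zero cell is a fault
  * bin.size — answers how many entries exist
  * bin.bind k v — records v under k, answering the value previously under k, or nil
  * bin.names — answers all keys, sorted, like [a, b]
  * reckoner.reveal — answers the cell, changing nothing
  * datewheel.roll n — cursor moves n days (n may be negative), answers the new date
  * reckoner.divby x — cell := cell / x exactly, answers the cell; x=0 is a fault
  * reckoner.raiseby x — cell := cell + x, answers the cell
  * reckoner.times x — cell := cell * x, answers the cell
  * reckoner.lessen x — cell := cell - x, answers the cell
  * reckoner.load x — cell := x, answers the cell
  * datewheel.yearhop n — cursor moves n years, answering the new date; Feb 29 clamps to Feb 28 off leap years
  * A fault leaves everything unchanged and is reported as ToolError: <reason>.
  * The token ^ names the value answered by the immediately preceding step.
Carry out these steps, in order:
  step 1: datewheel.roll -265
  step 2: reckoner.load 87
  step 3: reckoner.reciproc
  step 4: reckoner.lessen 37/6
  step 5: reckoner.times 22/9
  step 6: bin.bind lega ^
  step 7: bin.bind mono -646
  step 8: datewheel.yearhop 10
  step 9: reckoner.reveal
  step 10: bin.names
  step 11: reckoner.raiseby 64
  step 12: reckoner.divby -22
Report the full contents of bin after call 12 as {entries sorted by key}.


Answer: {daz=-251, lega=-1309/87, mono=-646}

Derivation:
CALL datewheel.roll[n=-265]
RET  2074-04-27
CALL reckoner.load[x=87]
RET  87
CALL reckoner.reciproc[]
RET  1/87
CALL reckoner.lessen[x=37/6]
RET  -357/58
CALL reckoner.times[x=22/9]
RET  -1309/87
CALL bin.bind[k=lega; v=^]
RET  nil
CALL bin.bind[k=mono; v=-646]
RET  nil
CALL datewheel.yearhop[n=10]
RET  2084-04-27
CALL reckoner.reveal[]
RET  -1309/87
CALL bin.names[]
RET  [daz, lega, mono]
CALL reckoner.raiseby[x=64]
RET  4259/87
CALL reckoner.divby[x=-22]
RET  -4259/1914


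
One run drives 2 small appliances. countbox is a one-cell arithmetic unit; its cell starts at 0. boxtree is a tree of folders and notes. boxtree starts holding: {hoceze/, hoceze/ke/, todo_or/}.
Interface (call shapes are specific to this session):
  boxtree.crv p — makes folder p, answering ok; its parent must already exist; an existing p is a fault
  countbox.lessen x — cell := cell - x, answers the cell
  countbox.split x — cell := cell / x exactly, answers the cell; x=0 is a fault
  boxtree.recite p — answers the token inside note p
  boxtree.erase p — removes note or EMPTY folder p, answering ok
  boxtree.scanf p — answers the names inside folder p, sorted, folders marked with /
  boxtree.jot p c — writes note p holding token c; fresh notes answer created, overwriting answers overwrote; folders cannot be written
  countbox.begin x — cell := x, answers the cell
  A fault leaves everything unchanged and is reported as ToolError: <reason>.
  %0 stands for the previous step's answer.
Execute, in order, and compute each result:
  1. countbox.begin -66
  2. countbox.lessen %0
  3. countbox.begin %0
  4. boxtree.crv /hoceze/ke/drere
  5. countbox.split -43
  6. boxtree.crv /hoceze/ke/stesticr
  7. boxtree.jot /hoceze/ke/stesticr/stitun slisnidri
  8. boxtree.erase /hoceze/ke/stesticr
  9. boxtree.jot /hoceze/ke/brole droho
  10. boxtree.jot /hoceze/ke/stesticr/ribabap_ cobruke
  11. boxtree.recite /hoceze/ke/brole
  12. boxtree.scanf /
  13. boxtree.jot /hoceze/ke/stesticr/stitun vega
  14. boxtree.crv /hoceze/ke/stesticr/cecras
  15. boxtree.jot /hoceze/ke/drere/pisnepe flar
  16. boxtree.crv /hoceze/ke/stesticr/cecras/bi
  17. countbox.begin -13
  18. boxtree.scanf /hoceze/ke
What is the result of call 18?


Answer: [brole, drere/, stesticr/]

Derivation:
>>> countbox.begin x='-66'
:: -66
>>> countbox.lessen x='%0'
:: 0
>>> countbox.begin x='%0'
:: 0
>>> boxtree.crv p='/hoceze/ke/drere'
:: ok
>>> countbox.split x='-43'
:: 0
>>> boxtree.crv p='/hoceze/ke/stesticr'
:: ok
>>> boxtree.jot p='/hoceze/ke/stesticr/stitun' c='slisnidri'
:: created
>>> boxtree.erase p='/hoceze/ke/stesticr'
:: ToolError: not empty
>>> boxtree.jot p='/hoceze/ke/brole' c='droho'
:: created
>>> boxtree.jot p='/hoceze/ke/stesticr/ribabap_' c='cobruke'
:: created
>>> boxtree.recite p='/hoceze/ke/brole'
:: droho
>>> boxtree.scanf p='/'
:: [hoceze/, todo_or/]
>>> boxtree.jot p='/hoceze/ke/stesticr/stitun' c='vega'
:: overwrote
>>> boxtree.crv p='/hoceze/ke/stesticr/cecras'
:: ok
>>> boxtree.jot p='/hoceze/ke/drere/pisnepe' c='flar'
:: created
>>> boxtree.crv p='/hoceze/ke/stesticr/cecras/bi'
:: ok
>>> countbox.begin x='-13'
:: -13
>>> boxtree.scanf p='/hoceze/ke'
:: [brole, drere/, stesticr/]
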